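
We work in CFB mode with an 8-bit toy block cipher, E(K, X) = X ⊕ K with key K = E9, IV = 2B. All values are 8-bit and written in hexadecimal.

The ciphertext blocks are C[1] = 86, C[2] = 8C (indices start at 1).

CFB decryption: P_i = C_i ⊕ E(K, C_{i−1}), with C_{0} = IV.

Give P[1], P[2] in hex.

P[1]: E(K, 2B) = C2; 86 ⊕ C2 = 44.
P[2]: E(K, 86) = 6F; 8C ⊕ 6F = E3.

P[1] = 44, P[2] = E3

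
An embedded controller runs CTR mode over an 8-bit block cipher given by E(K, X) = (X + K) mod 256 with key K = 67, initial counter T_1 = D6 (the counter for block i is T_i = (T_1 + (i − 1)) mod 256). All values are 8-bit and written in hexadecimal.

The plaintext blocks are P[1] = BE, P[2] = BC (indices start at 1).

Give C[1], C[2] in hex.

C[1] = 83, C[2] = 82

CTR encryption: S_i = E(K, T_i) where T_i is the counter for block i; C_i = P_i ⊕ S_i.
C[1]: T = D6, S = E(K, T) = 3D; BE ⊕ 3D = 83.
C[2]: T = D7, S = E(K, T) = 3E; BC ⊕ 3E = 82.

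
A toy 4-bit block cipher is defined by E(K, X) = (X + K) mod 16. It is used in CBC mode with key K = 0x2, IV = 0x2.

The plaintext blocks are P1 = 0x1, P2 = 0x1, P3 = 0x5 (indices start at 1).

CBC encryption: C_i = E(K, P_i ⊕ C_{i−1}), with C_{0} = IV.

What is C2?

C2 = 0x6

C1: P1 ⊕ 0x2 = 0x3; E(K, 0x3) = 0x5.
C2: P2 ⊕ 0x5 = 0x4; E(K, 0x4) = 0x6.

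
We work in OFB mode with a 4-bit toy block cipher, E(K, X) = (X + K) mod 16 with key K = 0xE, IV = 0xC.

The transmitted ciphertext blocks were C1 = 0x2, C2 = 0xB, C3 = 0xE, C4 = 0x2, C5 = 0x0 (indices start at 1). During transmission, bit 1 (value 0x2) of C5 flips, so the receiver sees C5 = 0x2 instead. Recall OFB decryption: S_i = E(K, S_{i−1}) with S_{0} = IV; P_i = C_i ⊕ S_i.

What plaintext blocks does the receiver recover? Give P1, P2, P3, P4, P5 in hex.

P1 = 0x8, P2 = 0x3, P3 = 0x8, P4 = 0x6, P5 = 0x0

Only C5 changed, to 0x2. In OFB, a change in C_i flips the same bit in P_i only; the keystream is unaffected. Decrypting the received ciphertext:
P1: S = E(K, 0xC) = 0xA; 0x2 ⊕ 0xA = 0x8.
P2: S = E(K, 0xA) = 0x8; 0xB ⊕ 0x8 = 0x3.
P3: S = E(K, 0x8) = 0x6; 0xE ⊕ 0x6 = 0x8.
P4: S = E(K, 0x6) = 0x4; 0x2 ⊕ 0x4 = 0x6.
P5: S = E(K, 0x4) = 0x2; 0x2 ⊕ 0x2 = 0x0.
Blocks that differ from the original plaintext: P5.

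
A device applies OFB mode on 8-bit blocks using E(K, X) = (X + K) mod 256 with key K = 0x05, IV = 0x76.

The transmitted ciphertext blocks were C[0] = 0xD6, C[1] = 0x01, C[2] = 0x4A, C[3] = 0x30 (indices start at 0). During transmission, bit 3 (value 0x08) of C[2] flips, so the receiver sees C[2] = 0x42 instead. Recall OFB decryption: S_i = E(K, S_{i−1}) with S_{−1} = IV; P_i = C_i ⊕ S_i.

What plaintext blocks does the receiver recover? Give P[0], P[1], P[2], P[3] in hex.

Only C[2] changed, to 0x42. In OFB, a change in C_i flips the same bit in P_i only; the keystream is unaffected. Decrypting the received ciphertext:
P[0]: S = E(K, 0x76) = 0x7B; 0xD6 ⊕ 0x7B = 0xAD.
P[1]: S = E(K, 0x7B) = 0x80; 0x01 ⊕ 0x80 = 0x81.
P[2]: S = E(K, 0x80) = 0x85; 0x42 ⊕ 0x85 = 0xC7.
P[3]: S = E(K, 0x85) = 0x8A; 0x30 ⊕ 0x8A = 0xBA.
Blocks that differ from the original plaintext: P[2].

P[0] = 0xAD, P[1] = 0x81, P[2] = 0xC7, P[3] = 0xBA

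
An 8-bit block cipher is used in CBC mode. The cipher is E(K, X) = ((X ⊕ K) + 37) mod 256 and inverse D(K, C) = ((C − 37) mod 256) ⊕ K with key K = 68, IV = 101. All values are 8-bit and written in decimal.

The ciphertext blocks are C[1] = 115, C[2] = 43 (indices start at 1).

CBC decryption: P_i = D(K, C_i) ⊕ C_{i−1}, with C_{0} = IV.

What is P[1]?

P[1]: D(K, 115) = 10; 10 ⊕ 101 = 111.

P[1] = 111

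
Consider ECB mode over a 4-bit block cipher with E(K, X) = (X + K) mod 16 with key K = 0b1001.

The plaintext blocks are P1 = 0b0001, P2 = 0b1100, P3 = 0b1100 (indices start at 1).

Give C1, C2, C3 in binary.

ECB encryption: C_i = E(K, P_i).
C1: E(K, 0b0001) = 0b1010.
C2: E(K, 0b1100) = 0b0101.
C3: E(K, 0b1100) = 0b0101.

C1 = 0b1010, C2 = 0b0101, C3 = 0b0101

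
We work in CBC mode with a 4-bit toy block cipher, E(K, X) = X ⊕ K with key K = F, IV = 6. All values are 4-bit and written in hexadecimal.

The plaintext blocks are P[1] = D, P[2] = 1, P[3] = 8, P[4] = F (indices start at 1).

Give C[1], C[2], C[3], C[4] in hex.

C[1] = 4, C[2] = A, C[3] = D, C[4] = D

CBC encryption: C_i = E(K, P_i ⊕ C_{i−1}), with C_{0} = IV.
C[1]: P[1] ⊕ 6 = B; E(K, B) = 4.
C[2]: P[2] ⊕ 4 = 5; E(K, 5) = A.
C[3]: P[3] ⊕ A = 2; E(K, 2) = D.
C[4]: P[4] ⊕ D = 2; E(K, 2) = D.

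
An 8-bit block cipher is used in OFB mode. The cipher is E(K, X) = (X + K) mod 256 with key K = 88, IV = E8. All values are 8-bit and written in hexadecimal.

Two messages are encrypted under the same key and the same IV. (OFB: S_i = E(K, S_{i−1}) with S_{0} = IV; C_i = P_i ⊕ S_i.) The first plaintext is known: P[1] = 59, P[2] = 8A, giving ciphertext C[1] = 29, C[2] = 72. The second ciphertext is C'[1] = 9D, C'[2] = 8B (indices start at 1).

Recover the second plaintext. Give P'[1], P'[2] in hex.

P'[1] = ED, P'[2] = 73

In OFB with a reused IV, both messages share the same keystream S_i, so C_i ⊕ C'_i = P_i ⊕ P'_i and thus P'_i = P_i ⊕ C_i ⊕ C'_i.
P'[1]: 59 ⊕ 29 ⊕ 9D = ED.
P'[2]: 8A ⊕ 72 ⊕ 8B = 73.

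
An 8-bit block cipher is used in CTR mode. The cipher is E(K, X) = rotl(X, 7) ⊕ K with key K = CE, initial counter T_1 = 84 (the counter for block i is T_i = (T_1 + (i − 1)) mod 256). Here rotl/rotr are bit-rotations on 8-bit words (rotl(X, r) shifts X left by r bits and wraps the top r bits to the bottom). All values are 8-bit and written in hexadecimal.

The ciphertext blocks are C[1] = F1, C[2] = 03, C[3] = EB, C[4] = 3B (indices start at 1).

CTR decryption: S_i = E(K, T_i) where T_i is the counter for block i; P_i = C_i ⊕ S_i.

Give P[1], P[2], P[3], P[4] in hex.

P[1]: T = 84, S = E(K, T) = 8C; F1 ⊕ 8C = 7D.
P[2]: T = 85, S = E(K, T) = 0C; 03 ⊕ 0C = 0F.
P[3]: T = 86, S = E(K, T) = 8D; EB ⊕ 8D = 66.
P[4]: T = 87, S = E(K, T) = 0D; 3B ⊕ 0D = 36.

P[1] = 7D, P[2] = 0F, P[3] = 66, P[4] = 36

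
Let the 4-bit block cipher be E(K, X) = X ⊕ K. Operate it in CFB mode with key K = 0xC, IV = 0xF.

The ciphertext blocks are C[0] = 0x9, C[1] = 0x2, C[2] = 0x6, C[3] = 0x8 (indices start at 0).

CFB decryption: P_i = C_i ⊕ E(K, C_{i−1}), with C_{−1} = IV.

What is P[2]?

P[2] = 0x8

P[2]: E(K, 0x2) = 0xE; 0x6 ⊕ 0xE = 0x8.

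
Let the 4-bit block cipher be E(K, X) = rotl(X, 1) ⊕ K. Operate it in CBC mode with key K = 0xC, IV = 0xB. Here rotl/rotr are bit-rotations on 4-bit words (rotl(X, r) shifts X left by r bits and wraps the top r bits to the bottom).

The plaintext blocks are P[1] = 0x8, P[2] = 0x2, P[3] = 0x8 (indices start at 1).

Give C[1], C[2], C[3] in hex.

C[1] = 0xA, C[2] = 0xD, C[3] = 0x6

CBC encryption: C_i = E(K, P_i ⊕ C_{i−1}), with C_{0} = IV.
C[1]: P[1] ⊕ 0xB = 0x3; E(K, 0x3) = 0xA.
C[2]: P[2] ⊕ 0xA = 0x8; E(K, 0x8) = 0xD.
C[3]: P[3] ⊕ 0xD = 0x5; E(K, 0x5) = 0x6.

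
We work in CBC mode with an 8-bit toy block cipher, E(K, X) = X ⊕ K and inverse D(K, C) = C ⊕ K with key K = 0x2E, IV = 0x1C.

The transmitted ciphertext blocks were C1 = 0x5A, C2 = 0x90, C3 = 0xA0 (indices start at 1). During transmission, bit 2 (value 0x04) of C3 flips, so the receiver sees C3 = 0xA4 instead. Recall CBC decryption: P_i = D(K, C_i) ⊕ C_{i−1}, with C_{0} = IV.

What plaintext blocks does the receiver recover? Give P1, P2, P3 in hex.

Only C3 changed, to 0xA4. In CBC, a change in C_i garbles P_i and flips the same bit in P_{i+1}. Decrypting the received ciphertext:
P1: D(K, 0x5A) = 0x74; 0x74 ⊕ 0x1C = 0x68.
P2: D(K, 0x90) = 0xBE; 0xBE ⊕ 0x5A = 0xE4.
P3: D(K, 0xA4) = 0x8A; 0x8A ⊕ 0x90 = 0x1A.
Blocks that differ from the original plaintext: P3.

P1 = 0x68, P2 = 0xE4, P3 = 0x1A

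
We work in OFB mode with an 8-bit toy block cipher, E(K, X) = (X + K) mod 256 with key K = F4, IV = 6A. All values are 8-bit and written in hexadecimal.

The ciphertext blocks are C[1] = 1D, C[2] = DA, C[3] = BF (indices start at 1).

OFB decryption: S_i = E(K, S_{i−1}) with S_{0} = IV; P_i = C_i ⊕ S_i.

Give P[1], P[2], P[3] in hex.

P[1] = 43, P[2] = 88, P[3] = F9

P[1]: S = E(K, 6A) = 5E; 1D ⊕ 5E = 43.
P[2]: S = E(K, 5E) = 52; DA ⊕ 52 = 88.
P[3]: S = E(K, 52) = 46; BF ⊕ 46 = F9.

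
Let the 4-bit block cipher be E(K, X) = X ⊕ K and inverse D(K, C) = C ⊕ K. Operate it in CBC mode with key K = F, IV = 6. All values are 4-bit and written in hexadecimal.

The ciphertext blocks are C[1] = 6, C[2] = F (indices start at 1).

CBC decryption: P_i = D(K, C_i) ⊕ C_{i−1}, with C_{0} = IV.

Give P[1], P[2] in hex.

P[1] = F, P[2] = 6

P[1]: D(K, 6) = 9; 9 ⊕ 6 = F.
P[2]: D(K, F) = 0; 0 ⊕ 6 = 6.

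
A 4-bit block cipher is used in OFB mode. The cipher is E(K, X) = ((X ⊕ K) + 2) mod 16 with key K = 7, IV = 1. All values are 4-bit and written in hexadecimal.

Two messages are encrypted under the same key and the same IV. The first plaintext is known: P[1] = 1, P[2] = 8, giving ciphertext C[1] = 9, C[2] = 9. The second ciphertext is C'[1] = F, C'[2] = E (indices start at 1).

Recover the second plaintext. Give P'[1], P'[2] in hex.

In OFB with a reused IV, both messages share the same keystream S_i, so C_i ⊕ C'_i = P_i ⊕ P'_i and thus P'_i = P_i ⊕ C_i ⊕ C'_i.
P'[1]: 1 ⊕ 9 ⊕ F = 7.
P'[2]: 8 ⊕ 9 ⊕ E = F.

P'[1] = 7, P'[2] = F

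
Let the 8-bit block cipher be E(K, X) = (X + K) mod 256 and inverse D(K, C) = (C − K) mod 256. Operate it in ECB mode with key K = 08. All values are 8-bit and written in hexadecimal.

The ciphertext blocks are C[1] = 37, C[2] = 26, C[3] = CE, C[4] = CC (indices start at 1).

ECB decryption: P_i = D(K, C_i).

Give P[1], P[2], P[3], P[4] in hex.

P[1] = 2F, P[2] = 1E, P[3] = C6, P[4] = C4

P[1]: D(K, 37) = 2F.
P[2]: D(K, 26) = 1E.
P[3]: D(K, CE) = C6.
P[4]: D(K, CC) = C4.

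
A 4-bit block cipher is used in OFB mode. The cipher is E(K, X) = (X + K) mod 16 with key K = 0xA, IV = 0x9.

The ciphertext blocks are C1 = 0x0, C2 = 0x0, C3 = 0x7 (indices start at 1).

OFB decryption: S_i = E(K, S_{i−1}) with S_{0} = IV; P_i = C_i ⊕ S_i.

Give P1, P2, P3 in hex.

P1: S = E(K, 0x9) = 0x3; 0x0 ⊕ 0x3 = 0x3.
P2: S = E(K, 0x3) = 0xD; 0x0 ⊕ 0xD = 0xD.
P3: S = E(K, 0xD) = 0x7; 0x7 ⊕ 0x7 = 0x0.

P1 = 0x3, P2 = 0xD, P3 = 0x0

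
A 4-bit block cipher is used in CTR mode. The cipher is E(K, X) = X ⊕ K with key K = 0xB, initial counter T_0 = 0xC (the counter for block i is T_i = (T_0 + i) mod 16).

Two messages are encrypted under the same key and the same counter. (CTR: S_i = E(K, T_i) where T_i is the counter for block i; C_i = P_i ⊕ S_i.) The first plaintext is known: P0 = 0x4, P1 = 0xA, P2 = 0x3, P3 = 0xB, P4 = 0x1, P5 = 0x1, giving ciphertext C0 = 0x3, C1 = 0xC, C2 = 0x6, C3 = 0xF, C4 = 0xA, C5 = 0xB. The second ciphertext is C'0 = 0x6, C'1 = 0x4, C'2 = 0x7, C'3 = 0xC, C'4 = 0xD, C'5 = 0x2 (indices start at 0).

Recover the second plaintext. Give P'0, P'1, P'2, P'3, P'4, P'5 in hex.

P'0 = 0x1, P'1 = 0x2, P'2 = 0x2, P'3 = 0x8, P'4 = 0x6, P'5 = 0x8

In CTR with a reused counter, both messages share the same keystream S_i, so C_i ⊕ C'_i = P_i ⊕ P'_i and thus P'_i = P_i ⊕ C_i ⊕ C'_i.
P'0: 0x4 ⊕ 0x3 ⊕ 0x6 = 0x1.
P'1: 0xA ⊕ 0xC ⊕ 0x4 = 0x2.
P'2: 0x3 ⊕ 0x6 ⊕ 0x7 = 0x2.
P'3: 0xB ⊕ 0xF ⊕ 0xC = 0x8.
P'4: 0x1 ⊕ 0xA ⊕ 0xD = 0x6.
P'5: 0x1 ⊕ 0xB ⊕ 0x2 = 0x8.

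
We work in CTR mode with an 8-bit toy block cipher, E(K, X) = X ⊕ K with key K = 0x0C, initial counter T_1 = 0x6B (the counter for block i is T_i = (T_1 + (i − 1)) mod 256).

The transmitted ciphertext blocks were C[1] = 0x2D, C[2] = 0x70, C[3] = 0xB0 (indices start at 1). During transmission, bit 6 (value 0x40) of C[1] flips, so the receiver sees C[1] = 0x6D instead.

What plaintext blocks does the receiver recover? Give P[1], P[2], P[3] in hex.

CTR decryption: S_i = E(K, T_i) where T_i is the counter for block i; P_i = C_i ⊕ S_i.
Only C[1] changed, to 0x6D. In CTR, a change in C_i flips the same bit in P_i only; the keystream is unaffected. Decrypting the received ciphertext:
P[1]: T = 0x6B, S = E(K, T) = 0x67; 0x6D ⊕ 0x67 = 0x0A.
P[2]: T = 0x6C, S = E(K, T) = 0x60; 0x70 ⊕ 0x60 = 0x10.
P[3]: T = 0x6D, S = E(K, T) = 0x61; 0xB0 ⊕ 0x61 = 0xD1.
Blocks that differ from the original plaintext: P[1].

P[1] = 0x0A, P[2] = 0x10, P[3] = 0xD1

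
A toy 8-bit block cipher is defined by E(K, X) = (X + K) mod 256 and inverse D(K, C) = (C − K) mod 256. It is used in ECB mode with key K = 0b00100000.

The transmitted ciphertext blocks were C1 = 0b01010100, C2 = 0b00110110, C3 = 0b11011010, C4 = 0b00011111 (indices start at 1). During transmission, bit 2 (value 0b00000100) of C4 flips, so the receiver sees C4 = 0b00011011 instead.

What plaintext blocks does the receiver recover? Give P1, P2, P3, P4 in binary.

ECB decryption: P_i = D(K, C_i).
Only C4 changed, to 0b00011011. In ECB, a change in C_i affects only P_i. Decrypting the received ciphertext:
P1: D(K, 0b01010100) = 0b00110100.
P2: D(K, 0b00110110) = 0b00010110.
P3: D(K, 0b11011010) = 0b10111010.
P4: D(K, 0b00011011) = 0b11111011.
Blocks that differ from the original plaintext: P4.

P1 = 0b00110100, P2 = 0b00010110, P3 = 0b10111010, P4 = 0b11111011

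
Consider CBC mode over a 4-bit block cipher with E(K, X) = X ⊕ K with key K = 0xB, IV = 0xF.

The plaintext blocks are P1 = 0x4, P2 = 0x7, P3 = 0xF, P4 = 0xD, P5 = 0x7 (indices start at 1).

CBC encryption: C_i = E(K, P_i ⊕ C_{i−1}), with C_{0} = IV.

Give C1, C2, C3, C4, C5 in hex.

C1 = 0x0, C2 = 0xC, C3 = 0x8, C4 = 0xE, C5 = 0x2

C1: P1 ⊕ 0xF = 0xB; E(K, 0xB) = 0x0.
C2: P2 ⊕ 0x0 = 0x7; E(K, 0x7) = 0xC.
C3: P3 ⊕ 0xC = 0x3; E(K, 0x3) = 0x8.
C4: P4 ⊕ 0x8 = 0x5; E(K, 0x5) = 0xE.
C5: P5 ⊕ 0xE = 0x9; E(K, 0x9) = 0x2.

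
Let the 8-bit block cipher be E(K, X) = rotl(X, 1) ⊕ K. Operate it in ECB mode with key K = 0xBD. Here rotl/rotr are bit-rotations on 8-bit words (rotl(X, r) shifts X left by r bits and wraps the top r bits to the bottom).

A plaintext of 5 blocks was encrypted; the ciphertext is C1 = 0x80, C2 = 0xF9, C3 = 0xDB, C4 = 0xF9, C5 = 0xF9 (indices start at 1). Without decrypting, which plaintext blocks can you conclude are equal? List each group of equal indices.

P2 = P4 = P5

ECB encrypts each block independently with the same key, so equal ciphertext blocks imply equal plaintext blocks.
C2 = C4 = C5 = 0xF9, so P2 = P4 = P5.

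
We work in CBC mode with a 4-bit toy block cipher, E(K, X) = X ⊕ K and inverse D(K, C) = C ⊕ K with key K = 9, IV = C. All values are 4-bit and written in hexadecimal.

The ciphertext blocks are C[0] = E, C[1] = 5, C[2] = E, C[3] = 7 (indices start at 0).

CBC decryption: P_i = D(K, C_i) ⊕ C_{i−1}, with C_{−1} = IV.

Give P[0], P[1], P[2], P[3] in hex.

P[0]: D(K, E) = 7; 7 ⊕ C = B.
P[1]: D(K, 5) = C; C ⊕ E = 2.
P[2]: D(K, E) = 7; 7 ⊕ 5 = 2.
P[3]: D(K, 7) = E; E ⊕ E = 0.

P[0] = B, P[1] = 2, P[2] = 2, P[3] = 0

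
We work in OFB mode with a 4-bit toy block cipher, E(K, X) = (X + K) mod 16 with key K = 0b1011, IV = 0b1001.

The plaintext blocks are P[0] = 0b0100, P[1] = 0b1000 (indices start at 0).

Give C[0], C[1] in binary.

C[0] = 0b0000, C[1] = 0b0111

OFB encryption: S_i = E(K, S_{i−1}) with S_{−1} = IV; C_i = P_i ⊕ S_i.
C[0]: S = E(K, 0b1001) = 0b0100; 0b0100 ⊕ 0b0100 = 0b0000.
C[1]: S = E(K, 0b0100) = 0b1111; 0b1000 ⊕ 0b1111 = 0b0111.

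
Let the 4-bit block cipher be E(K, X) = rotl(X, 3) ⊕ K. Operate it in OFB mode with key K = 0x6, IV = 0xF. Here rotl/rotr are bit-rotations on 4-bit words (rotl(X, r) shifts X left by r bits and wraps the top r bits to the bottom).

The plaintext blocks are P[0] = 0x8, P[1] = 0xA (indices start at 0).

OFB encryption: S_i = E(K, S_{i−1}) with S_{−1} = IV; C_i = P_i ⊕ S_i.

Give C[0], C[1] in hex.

C[0]: S = E(K, 0xF) = 0x9; 0x8 ⊕ 0x9 = 0x1.
C[1]: S = E(K, 0x9) = 0xA; 0xA ⊕ 0xA = 0x0.

C[0] = 0x1, C[1] = 0x0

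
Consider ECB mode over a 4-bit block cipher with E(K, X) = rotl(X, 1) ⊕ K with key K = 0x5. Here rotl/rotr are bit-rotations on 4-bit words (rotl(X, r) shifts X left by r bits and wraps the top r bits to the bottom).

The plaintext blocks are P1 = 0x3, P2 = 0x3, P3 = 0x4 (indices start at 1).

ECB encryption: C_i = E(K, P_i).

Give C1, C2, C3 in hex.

C1: E(K, 0x3) = 0x3.
C2: E(K, 0x3) = 0x3.
C3: E(K, 0x4) = 0xD.

C1 = 0x3, C2 = 0x3, C3 = 0xD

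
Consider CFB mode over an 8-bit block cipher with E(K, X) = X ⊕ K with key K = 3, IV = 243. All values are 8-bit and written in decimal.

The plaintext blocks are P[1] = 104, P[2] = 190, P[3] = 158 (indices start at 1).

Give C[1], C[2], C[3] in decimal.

C[1] = 152, C[2] = 37, C[3] = 184

CFB encryption: C_i = P_i ⊕ E(K, C_{i−1}), with C_{0} = IV.
C[1]: E(K, 243) = 240; 104 ⊕ 240 = 152.
C[2]: E(K, 152) = 155; 190 ⊕ 155 = 37.
C[3]: E(K, 37) = 38; 158 ⊕ 38 = 184.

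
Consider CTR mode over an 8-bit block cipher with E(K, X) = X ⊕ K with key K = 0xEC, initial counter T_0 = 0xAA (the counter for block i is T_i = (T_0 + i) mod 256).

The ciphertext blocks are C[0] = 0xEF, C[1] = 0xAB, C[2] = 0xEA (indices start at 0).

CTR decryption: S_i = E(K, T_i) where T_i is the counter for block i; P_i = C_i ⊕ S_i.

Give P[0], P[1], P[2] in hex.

P[0]: T = 0xAA, S = E(K, T) = 0x46; 0xEF ⊕ 0x46 = 0xA9.
P[1]: T = 0xAB, S = E(K, T) = 0x47; 0xAB ⊕ 0x47 = 0xEC.
P[2]: T = 0xAC, S = E(K, T) = 0x40; 0xEA ⊕ 0x40 = 0xAA.

P[0] = 0xA9, P[1] = 0xEC, P[2] = 0xAA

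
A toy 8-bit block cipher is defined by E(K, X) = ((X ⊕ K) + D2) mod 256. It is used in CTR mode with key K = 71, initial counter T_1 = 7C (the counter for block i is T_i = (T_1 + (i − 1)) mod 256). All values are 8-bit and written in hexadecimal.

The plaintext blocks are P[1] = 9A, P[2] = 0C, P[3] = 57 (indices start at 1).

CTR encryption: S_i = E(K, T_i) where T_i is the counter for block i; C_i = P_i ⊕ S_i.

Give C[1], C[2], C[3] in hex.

C[1]: T = 7C, S = E(K, T) = DF; 9A ⊕ DF = 45.
C[2]: T = 7D, S = E(K, T) = DE; 0C ⊕ DE = D2.
C[3]: T = 7E, S = E(K, T) = E1; 57 ⊕ E1 = B6.

C[1] = 45, C[2] = D2, C[3] = B6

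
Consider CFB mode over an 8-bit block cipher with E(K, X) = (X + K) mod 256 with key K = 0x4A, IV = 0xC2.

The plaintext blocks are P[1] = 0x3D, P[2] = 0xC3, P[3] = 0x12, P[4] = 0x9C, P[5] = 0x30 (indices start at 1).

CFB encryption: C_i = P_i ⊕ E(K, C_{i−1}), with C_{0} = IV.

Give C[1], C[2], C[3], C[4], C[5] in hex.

C[1] = 0x31, C[2] = 0xB8, C[3] = 0x10, C[4] = 0xC6, C[5] = 0x20

C[1]: E(K, 0xC2) = 0x0C; 0x3D ⊕ 0x0C = 0x31.
C[2]: E(K, 0x31) = 0x7B; 0xC3 ⊕ 0x7B = 0xB8.
C[3]: E(K, 0xB8) = 0x02; 0x12 ⊕ 0x02 = 0x10.
C[4]: E(K, 0x10) = 0x5A; 0x9C ⊕ 0x5A = 0xC6.
C[5]: E(K, 0xC6) = 0x10; 0x30 ⊕ 0x10 = 0x20.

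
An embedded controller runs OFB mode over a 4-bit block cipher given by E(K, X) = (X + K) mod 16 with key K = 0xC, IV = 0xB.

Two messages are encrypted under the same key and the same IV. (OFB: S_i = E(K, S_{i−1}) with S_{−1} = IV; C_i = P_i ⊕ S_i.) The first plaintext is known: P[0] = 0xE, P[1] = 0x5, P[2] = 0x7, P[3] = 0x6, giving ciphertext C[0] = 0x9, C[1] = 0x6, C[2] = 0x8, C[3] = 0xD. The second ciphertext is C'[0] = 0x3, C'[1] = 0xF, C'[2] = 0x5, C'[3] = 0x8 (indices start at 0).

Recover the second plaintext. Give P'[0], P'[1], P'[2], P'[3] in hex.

In OFB with a reused IV, both messages share the same keystream S_i, so C_i ⊕ C'_i = P_i ⊕ P'_i and thus P'_i = P_i ⊕ C_i ⊕ C'_i.
P'[0]: 0xE ⊕ 0x9 ⊕ 0x3 = 0x4.
P'[1]: 0x5 ⊕ 0x6 ⊕ 0xF = 0xC.
P'[2]: 0x7 ⊕ 0x8 ⊕ 0x5 = 0xA.
P'[3]: 0x6 ⊕ 0xD ⊕ 0x8 = 0x3.

P'[0] = 0x4, P'[1] = 0xC, P'[2] = 0xA, P'[3] = 0x3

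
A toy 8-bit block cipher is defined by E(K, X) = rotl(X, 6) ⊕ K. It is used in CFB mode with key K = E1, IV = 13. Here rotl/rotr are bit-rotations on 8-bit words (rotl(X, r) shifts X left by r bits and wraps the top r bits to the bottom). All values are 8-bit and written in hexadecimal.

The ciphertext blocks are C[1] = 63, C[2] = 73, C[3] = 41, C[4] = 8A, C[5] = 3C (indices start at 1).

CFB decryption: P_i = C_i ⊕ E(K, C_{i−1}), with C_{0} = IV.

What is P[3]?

P[3] = 7C

P[3]: E(K, 73) = 3D; 41 ⊕ 3D = 7C.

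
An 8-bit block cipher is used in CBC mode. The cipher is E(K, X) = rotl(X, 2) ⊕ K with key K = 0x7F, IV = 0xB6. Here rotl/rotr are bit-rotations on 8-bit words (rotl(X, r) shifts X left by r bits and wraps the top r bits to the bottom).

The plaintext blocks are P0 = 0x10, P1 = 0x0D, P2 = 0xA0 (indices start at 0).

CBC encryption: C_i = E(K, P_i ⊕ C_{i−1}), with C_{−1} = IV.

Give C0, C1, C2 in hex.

C0 = 0xE5, C1 = 0xDC, C2 = 0x8E

C0: P0 ⊕ 0xB6 = 0xA6; E(K, 0xA6) = 0xE5.
C1: P1 ⊕ 0xE5 = 0xE8; E(K, 0xE8) = 0xDC.
C2: P2 ⊕ 0xDC = 0x7C; E(K, 0x7C) = 0x8E.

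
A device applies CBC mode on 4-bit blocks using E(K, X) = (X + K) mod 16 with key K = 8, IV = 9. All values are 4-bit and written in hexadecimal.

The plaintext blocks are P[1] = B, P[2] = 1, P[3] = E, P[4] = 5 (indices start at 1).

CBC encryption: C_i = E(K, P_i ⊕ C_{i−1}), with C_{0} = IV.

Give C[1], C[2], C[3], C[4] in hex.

C[1] = A, C[2] = 3, C[3] = 5, C[4] = 8

C[1]: P[1] ⊕ 9 = 2; E(K, 2) = A.
C[2]: P[2] ⊕ A = B; E(K, B) = 3.
C[3]: P[3] ⊕ 3 = D; E(K, D) = 5.
C[4]: P[4] ⊕ 5 = 0; E(K, 0) = 8.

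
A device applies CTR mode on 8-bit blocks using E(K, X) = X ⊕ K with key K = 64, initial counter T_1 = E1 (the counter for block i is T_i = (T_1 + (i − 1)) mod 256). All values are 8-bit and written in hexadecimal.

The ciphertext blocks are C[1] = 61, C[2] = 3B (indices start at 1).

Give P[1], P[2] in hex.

P[1] = E4, P[2] = BD

CTR decryption: S_i = E(K, T_i) where T_i is the counter for block i; P_i = C_i ⊕ S_i.
P[1]: T = E1, S = E(K, T) = 85; 61 ⊕ 85 = E4.
P[2]: T = E2, S = E(K, T) = 86; 3B ⊕ 86 = BD.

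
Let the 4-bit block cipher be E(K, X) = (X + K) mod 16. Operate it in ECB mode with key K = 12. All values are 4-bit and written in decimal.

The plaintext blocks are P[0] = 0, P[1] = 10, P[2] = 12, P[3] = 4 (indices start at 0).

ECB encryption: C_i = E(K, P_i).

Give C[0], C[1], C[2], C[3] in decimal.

C[0]: E(K, 0) = 12.
C[1]: E(K, 10) = 6.
C[2]: E(K, 12) = 8.
C[3]: E(K, 4) = 0.

C[0] = 12, C[1] = 6, C[2] = 8, C[3] = 0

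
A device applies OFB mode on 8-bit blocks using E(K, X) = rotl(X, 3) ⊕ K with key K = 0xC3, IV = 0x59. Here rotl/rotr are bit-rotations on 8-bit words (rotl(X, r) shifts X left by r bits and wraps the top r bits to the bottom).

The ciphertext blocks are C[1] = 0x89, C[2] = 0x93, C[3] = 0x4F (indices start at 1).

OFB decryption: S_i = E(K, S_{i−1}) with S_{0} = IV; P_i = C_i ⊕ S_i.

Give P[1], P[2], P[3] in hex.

P[1] = 0x80, P[2] = 0x18, P[3] = 0xD0

P[1]: S = E(K, 0x59) = 0x09; 0x89 ⊕ 0x09 = 0x80.
P[2]: S = E(K, 0x09) = 0x8B; 0x93 ⊕ 0x8B = 0x18.
P[3]: S = E(K, 0x8B) = 0x9F; 0x4F ⊕ 0x9F = 0xD0.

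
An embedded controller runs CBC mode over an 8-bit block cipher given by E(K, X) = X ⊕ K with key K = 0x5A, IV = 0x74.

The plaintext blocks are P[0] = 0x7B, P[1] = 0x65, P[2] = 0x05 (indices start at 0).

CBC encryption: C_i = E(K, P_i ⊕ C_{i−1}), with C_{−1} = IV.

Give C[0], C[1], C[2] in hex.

C[0] = 0x55, C[1] = 0x6A, C[2] = 0x35

C[0]: P[0] ⊕ 0x74 = 0x0F; E(K, 0x0F) = 0x55.
C[1]: P[1] ⊕ 0x55 = 0x30; E(K, 0x30) = 0x6A.
C[2]: P[2] ⊕ 0x6A = 0x6F; E(K, 0x6F) = 0x35.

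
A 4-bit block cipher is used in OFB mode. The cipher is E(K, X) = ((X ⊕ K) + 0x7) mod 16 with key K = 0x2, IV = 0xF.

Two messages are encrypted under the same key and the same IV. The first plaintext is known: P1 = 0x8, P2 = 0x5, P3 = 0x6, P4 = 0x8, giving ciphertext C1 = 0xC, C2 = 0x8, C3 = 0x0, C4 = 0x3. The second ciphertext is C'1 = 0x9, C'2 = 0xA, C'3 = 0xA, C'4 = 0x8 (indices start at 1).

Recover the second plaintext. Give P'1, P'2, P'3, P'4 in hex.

P'1 = 0xD, P'2 = 0x7, P'3 = 0xC, P'4 = 0x3

In OFB with a reused IV, both messages share the same keystream S_i, so C_i ⊕ C'_i = P_i ⊕ P'_i and thus P'_i = P_i ⊕ C_i ⊕ C'_i.
P'1: 0x8 ⊕ 0xC ⊕ 0x9 = 0xD.
P'2: 0x5 ⊕ 0x8 ⊕ 0xA = 0x7.
P'3: 0x6 ⊕ 0x0 ⊕ 0xA = 0xC.
P'4: 0x8 ⊕ 0x3 ⊕ 0x8 = 0x3.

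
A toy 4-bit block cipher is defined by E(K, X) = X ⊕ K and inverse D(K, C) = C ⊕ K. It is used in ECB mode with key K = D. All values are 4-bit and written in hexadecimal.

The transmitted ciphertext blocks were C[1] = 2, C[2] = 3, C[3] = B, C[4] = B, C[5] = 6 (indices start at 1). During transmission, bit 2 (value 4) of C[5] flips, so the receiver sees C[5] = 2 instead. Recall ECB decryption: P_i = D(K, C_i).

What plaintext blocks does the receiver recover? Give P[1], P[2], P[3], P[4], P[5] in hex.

P[1] = F, P[2] = E, P[3] = 6, P[4] = 6, P[5] = F

Only C[5] changed, to 2. In ECB, a change in C_i affects only P_i. Decrypting the received ciphertext:
P[1]: D(K, 2) = F.
P[2]: D(K, 3) = E.
P[3]: D(K, B) = 6.
P[4]: D(K, B) = 6.
P[5]: D(K, 2) = F.
Blocks that differ from the original plaintext: P[5].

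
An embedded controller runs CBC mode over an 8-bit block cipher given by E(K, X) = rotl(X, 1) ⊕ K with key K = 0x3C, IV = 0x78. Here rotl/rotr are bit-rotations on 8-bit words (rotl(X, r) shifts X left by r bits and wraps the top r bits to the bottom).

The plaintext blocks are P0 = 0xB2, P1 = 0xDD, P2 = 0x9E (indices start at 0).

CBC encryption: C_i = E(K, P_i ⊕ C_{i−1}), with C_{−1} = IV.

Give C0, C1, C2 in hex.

C0: P0 ⊕ 0x78 = 0xCA; E(K, 0xCA) = 0xA9.
C1: P1 ⊕ 0xA9 = 0x74; E(K, 0x74) = 0xD4.
C2: P2 ⊕ 0xD4 = 0x4A; E(K, 0x4A) = 0xA8.

C0 = 0xA9, C1 = 0xD4, C2 = 0xA8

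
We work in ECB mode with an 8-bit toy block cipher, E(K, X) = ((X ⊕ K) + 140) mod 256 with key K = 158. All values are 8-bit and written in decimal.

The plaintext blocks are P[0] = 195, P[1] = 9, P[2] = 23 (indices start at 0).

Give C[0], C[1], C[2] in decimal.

ECB encryption: C_i = E(K, P_i).
C[0]: E(K, 195) = 233.
C[1]: E(K, 9) = 35.
C[2]: E(K, 23) = 21.

C[0] = 233, C[1] = 35, C[2] = 21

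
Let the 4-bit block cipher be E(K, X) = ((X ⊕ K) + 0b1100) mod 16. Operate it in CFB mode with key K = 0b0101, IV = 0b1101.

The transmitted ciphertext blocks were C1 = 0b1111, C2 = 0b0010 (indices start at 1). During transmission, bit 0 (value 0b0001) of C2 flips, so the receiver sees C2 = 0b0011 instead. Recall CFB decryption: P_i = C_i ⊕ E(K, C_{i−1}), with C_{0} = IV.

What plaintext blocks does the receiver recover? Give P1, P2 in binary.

Only C2 changed, to 0b0011. In CFB, a change in C_i flips the same bit in P_i and garbles P_{i+1}. Decrypting the received ciphertext:
P1: E(K, 0b1101) = 0b0100; 0b1111 ⊕ 0b0100 = 0b1011.
P2: E(K, 0b1111) = 0b0110; 0b0011 ⊕ 0b0110 = 0b0101.
Blocks that differ from the original plaintext: P2.

P1 = 0b1011, P2 = 0b0101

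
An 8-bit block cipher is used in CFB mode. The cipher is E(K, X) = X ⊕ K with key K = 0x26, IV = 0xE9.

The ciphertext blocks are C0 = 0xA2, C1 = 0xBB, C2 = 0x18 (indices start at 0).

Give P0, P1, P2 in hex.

CFB decryption: P_i = C_i ⊕ E(K, C_{i−1}), with C_{−1} = IV.
P0: E(K, 0xE9) = 0xCF; 0xA2 ⊕ 0xCF = 0x6D.
P1: E(K, 0xA2) = 0x84; 0xBB ⊕ 0x84 = 0x3F.
P2: E(K, 0xBB) = 0x9D; 0x18 ⊕ 0x9D = 0x85.

P0 = 0x6D, P1 = 0x3F, P2 = 0x85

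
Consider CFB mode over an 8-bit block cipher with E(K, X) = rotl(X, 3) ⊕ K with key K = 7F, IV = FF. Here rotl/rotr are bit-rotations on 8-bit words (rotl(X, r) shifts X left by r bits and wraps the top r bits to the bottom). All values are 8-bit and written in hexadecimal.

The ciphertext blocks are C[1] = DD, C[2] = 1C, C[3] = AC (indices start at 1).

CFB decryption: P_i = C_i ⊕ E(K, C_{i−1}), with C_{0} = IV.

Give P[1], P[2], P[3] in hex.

P[1]: E(K, FF) = 80; DD ⊕ 80 = 5D.
P[2]: E(K, DD) = 91; 1C ⊕ 91 = 8D.
P[3]: E(K, 1C) = 9F; AC ⊕ 9F = 33.

P[1] = 5D, P[2] = 8D, P[3] = 33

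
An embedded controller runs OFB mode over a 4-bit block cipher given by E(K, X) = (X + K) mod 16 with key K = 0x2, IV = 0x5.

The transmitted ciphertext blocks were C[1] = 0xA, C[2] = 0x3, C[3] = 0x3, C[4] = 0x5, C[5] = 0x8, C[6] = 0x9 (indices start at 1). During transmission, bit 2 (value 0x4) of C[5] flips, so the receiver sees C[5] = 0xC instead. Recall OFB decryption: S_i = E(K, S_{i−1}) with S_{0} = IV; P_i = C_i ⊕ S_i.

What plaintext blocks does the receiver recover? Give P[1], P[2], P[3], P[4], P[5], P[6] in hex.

P[1] = 0xD, P[2] = 0xA, P[3] = 0x8, P[4] = 0x8, P[5] = 0x3, P[6] = 0x8

Only C[5] changed, to 0xC. In OFB, a change in C_i flips the same bit in P_i only; the keystream is unaffected. Decrypting the received ciphertext:
P[1]: S = E(K, 0x5) = 0x7; 0xA ⊕ 0x7 = 0xD.
P[2]: S = E(K, 0x7) = 0x9; 0x3 ⊕ 0x9 = 0xA.
P[3]: S = E(K, 0x9) = 0xB; 0x3 ⊕ 0xB = 0x8.
P[4]: S = E(K, 0xB) = 0xD; 0x5 ⊕ 0xD = 0x8.
P[5]: S = E(K, 0xD) = 0xF; 0xC ⊕ 0xF = 0x3.
P[6]: S = E(K, 0xF) = 0x1; 0x9 ⊕ 0x1 = 0x8.
Blocks that differ from the original plaintext: P[5].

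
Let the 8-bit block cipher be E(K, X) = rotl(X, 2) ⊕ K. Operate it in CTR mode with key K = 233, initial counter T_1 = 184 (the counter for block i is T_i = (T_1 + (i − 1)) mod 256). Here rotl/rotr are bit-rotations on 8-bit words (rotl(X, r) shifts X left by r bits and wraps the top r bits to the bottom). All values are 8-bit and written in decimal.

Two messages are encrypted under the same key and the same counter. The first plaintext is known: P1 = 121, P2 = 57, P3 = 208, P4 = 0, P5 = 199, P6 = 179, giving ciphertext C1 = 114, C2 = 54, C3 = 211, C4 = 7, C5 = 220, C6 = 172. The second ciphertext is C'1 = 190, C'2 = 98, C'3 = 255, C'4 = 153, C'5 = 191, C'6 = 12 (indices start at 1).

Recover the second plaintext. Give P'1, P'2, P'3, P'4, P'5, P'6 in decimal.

P'1 = 181, P'2 = 109, P'3 = 252, P'4 = 158, P'5 = 164, P'6 = 19

In CTR with a reused counter, both messages share the same keystream S_i, so C_i ⊕ C'_i = P_i ⊕ P'_i and thus P'_i = P_i ⊕ C_i ⊕ C'_i.
P'1: 121 ⊕ 114 ⊕ 190 = 181.
P'2: 57 ⊕ 54 ⊕ 98 = 109.
P'3: 208 ⊕ 211 ⊕ 255 = 252.
P'4: 0 ⊕ 7 ⊕ 153 = 158.
P'5: 199 ⊕ 220 ⊕ 191 = 164.
P'6: 179 ⊕ 172 ⊕ 12 = 19.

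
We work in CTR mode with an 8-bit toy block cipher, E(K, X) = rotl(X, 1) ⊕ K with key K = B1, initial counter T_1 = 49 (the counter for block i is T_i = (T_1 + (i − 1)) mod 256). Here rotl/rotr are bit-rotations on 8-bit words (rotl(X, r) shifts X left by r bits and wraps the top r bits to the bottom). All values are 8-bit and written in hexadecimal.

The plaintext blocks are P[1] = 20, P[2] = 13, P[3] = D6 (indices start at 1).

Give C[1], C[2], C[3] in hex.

CTR encryption: S_i = E(K, T_i) where T_i is the counter for block i; C_i = P_i ⊕ S_i.
C[1]: T = 49, S = E(K, T) = 23; 20 ⊕ 23 = 03.
C[2]: T = 4A, S = E(K, T) = 25; 13 ⊕ 25 = 36.
C[3]: T = 4B, S = E(K, T) = 27; D6 ⊕ 27 = F1.

C[1] = 03, C[2] = 36, C[3] = F1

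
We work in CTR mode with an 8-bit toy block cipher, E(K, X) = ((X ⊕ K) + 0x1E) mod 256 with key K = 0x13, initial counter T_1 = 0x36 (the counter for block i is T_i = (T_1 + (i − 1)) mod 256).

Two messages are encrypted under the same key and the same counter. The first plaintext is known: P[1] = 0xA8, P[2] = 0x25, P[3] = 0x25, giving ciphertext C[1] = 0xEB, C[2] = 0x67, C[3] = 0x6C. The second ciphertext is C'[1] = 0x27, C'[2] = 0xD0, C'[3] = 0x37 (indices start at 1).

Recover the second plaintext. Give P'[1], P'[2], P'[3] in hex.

In CTR with a reused counter, both messages share the same keystream S_i, so C_i ⊕ C'_i = P_i ⊕ P'_i and thus P'_i = P_i ⊕ C_i ⊕ C'_i.
P'[1]: 0xA8 ⊕ 0xEB ⊕ 0x27 = 0x64.
P'[2]: 0x25 ⊕ 0x67 ⊕ 0xD0 = 0x92.
P'[3]: 0x25 ⊕ 0x6C ⊕ 0x37 = 0x7E.

P'[1] = 0x64, P'[2] = 0x92, P'[3] = 0x7E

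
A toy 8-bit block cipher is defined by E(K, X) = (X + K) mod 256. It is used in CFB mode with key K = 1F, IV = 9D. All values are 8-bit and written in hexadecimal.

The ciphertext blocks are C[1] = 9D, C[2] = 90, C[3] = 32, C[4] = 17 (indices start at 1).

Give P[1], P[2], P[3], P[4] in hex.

CFB decryption: P_i = C_i ⊕ E(K, C_{i−1}), with C_{0} = IV.
P[1]: E(K, 9D) = BC; 9D ⊕ BC = 21.
P[2]: E(K, 9D) = BC; 90 ⊕ BC = 2C.
P[3]: E(K, 90) = AF; 32 ⊕ AF = 9D.
P[4]: E(K, 32) = 51; 17 ⊕ 51 = 46.

P[1] = 21, P[2] = 2C, P[3] = 9D, P[4] = 46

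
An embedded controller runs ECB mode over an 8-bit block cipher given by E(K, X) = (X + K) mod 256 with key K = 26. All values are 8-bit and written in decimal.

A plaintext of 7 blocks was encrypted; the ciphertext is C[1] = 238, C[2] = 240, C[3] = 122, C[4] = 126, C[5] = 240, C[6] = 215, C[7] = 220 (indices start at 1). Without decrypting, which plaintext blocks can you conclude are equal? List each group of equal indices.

P[2] = P[5]

ECB encrypts each block independently with the same key, so equal ciphertext blocks imply equal plaintext blocks.
C[2] = C[5] = 240, so P[2] = P[5].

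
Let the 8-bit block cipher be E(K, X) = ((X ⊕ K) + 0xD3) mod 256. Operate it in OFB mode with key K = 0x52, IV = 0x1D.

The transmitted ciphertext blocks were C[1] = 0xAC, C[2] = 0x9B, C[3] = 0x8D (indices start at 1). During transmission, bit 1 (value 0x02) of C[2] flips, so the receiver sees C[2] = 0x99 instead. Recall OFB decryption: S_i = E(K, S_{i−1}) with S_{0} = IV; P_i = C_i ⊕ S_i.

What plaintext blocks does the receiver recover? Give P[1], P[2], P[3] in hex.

Only C[2] changed, to 0x99. In OFB, a change in C_i flips the same bit in P_i only; the keystream is unaffected. Decrypting the received ciphertext:
P[1]: S = E(K, 0x1D) = 0x22; 0xAC ⊕ 0x22 = 0x8E.
P[2]: S = E(K, 0x22) = 0x43; 0x99 ⊕ 0x43 = 0xDA.
P[3]: S = E(K, 0x43) = 0xE4; 0x8D ⊕ 0xE4 = 0x69.
Blocks that differ from the original plaintext: P[2].

P[1] = 0x8E, P[2] = 0xDA, P[3] = 0x69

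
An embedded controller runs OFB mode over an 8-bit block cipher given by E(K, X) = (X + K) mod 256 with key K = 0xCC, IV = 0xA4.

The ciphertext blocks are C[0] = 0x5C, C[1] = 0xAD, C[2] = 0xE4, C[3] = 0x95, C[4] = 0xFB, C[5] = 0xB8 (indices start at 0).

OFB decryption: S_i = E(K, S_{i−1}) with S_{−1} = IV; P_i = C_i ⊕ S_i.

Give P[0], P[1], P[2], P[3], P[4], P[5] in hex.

P[0]: S = E(K, 0xA4) = 0x70; 0x5C ⊕ 0x70 = 0x2C.
P[1]: S = E(K, 0x70) = 0x3C; 0xAD ⊕ 0x3C = 0x91.
P[2]: S = E(K, 0x3C) = 0x08; 0xE4 ⊕ 0x08 = 0xEC.
P[3]: S = E(K, 0x08) = 0xD4; 0x95 ⊕ 0xD4 = 0x41.
P[4]: S = E(K, 0xD4) = 0xA0; 0xFB ⊕ 0xA0 = 0x5B.
P[5]: S = E(K, 0xA0) = 0x6C; 0xB8 ⊕ 0x6C = 0xD4.

P[0] = 0x2C, P[1] = 0x91, P[2] = 0xEC, P[3] = 0x41, P[4] = 0x5B, P[5] = 0xD4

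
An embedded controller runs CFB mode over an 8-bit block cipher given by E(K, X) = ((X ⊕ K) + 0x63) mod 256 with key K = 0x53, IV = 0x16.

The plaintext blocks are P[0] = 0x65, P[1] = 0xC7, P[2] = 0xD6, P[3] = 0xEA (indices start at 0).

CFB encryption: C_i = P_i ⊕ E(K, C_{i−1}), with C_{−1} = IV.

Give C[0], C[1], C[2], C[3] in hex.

C[0]: E(K, 0x16) = 0xA8; 0x65 ⊕ 0xA8 = 0xCD.
C[1]: E(K, 0xCD) = 0x01; 0xC7 ⊕ 0x01 = 0xC6.
C[2]: E(K, 0xC6) = 0xF8; 0xD6 ⊕ 0xF8 = 0x2E.
C[3]: E(K, 0x2E) = 0xE0; 0xEA ⊕ 0xE0 = 0x0A.

C[0] = 0xCD, C[1] = 0xC6, C[2] = 0x2E, C[3] = 0x0A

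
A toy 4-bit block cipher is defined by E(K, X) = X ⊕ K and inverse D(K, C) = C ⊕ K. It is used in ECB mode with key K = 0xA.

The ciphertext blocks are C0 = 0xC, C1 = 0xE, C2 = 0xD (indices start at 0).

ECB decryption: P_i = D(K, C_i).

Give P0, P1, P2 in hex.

P0 = 0x6, P1 = 0x4, P2 = 0x7

P0: D(K, 0xC) = 0x6.
P1: D(K, 0xE) = 0x4.
P2: D(K, 0xD) = 0x7.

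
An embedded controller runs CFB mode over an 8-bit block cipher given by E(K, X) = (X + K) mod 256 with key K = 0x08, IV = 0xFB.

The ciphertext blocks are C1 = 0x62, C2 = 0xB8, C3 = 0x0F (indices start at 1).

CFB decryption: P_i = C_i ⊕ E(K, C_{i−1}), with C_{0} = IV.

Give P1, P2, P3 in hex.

P1 = 0x61, P2 = 0xD2, P3 = 0xCF

P1: E(K, 0xFB) = 0x03; 0x62 ⊕ 0x03 = 0x61.
P2: E(K, 0x62) = 0x6A; 0xB8 ⊕ 0x6A = 0xD2.
P3: E(K, 0xB8) = 0xC0; 0x0F ⊕ 0xC0 = 0xCF.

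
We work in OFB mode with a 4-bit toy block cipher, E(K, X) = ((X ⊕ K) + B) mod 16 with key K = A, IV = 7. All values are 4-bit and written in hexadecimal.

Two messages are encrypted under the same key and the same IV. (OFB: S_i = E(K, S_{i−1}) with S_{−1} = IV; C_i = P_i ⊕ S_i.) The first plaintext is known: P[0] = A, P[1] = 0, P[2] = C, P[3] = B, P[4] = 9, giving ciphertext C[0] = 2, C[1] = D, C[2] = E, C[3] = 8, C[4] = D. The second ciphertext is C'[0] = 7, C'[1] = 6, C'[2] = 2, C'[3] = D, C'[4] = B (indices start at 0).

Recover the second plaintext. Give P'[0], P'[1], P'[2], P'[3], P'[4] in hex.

In OFB with a reused IV, both messages share the same keystream S_i, so C_i ⊕ C'_i = P_i ⊕ P'_i and thus P'_i = P_i ⊕ C_i ⊕ C'_i.
P'[0]: A ⊕ 2 ⊕ 7 = F.
P'[1]: 0 ⊕ D ⊕ 6 = B.
P'[2]: C ⊕ E ⊕ 2 = 0.
P'[3]: B ⊕ 8 ⊕ D = E.
P'[4]: 9 ⊕ D ⊕ B = F.

P'[0] = F, P'[1] = B, P'[2] = 0, P'[3] = E, P'[4] = F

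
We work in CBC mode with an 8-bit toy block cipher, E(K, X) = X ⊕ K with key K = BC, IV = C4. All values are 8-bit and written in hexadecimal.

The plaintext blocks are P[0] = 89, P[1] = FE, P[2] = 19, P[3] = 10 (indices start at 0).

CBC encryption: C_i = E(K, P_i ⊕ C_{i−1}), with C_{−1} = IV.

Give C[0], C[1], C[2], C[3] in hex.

C[0] = F1, C[1] = B3, C[2] = 16, C[3] = BA

C[0]: P[0] ⊕ C4 = 4D; E(K, 4D) = F1.
C[1]: P[1] ⊕ F1 = 0F; E(K, 0F) = B3.
C[2]: P[2] ⊕ B3 = AA; E(K, AA) = 16.
C[3]: P[3] ⊕ 16 = 06; E(K, 06) = BA.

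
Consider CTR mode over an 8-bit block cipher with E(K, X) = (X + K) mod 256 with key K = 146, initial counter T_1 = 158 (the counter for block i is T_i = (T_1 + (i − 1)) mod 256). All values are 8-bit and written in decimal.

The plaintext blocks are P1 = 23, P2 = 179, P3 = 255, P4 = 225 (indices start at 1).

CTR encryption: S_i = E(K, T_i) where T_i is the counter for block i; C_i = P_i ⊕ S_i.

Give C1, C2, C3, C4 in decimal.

C1: T = 158, S = E(K, T) = 48; 23 ⊕ 48 = 39.
C2: T = 159, S = E(K, T) = 49; 179 ⊕ 49 = 130.
C3: T = 160, S = E(K, T) = 50; 255 ⊕ 50 = 205.
C4: T = 161, S = E(K, T) = 51; 225 ⊕ 51 = 210.

C1 = 39, C2 = 130, C3 = 205, C4 = 210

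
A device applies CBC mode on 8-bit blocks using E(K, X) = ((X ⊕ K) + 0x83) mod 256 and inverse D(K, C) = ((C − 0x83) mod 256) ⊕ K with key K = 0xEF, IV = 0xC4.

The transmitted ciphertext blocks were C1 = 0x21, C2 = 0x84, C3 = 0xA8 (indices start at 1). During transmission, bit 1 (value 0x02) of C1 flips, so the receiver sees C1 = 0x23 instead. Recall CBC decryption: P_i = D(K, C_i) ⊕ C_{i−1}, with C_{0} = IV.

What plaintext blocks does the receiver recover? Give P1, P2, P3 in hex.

Only C1 changed, to 0x23. In CBC, a change in C_i garbles P_i and flips the same bit in P_{i+1}. Decrypting the received ciphertext:
P1: D(K, 0x23) = 0x4F; 0x4F ⊕ 0xC4 = 0x8B.
P2: D(K, 0x84) = 0xEE; 0xEE ⊕ 0x23 = 0xCD.
P3: D(K, 0xA8) = 0xCA; 0xCA ⊕ 0x84 = 0x4E.
Blocks that differ from the original plaintext: P1, P2.

P1 = 0x8B, P2 = 0xCD, P3 = 0x4E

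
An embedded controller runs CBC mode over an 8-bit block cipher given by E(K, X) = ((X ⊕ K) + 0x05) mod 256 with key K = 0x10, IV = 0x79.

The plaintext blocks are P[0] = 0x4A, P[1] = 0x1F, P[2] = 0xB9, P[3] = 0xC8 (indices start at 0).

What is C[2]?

C[2] = 0x8A

CBC encryption: C_i = E(K, P_i ⊕ C_{i−1}), with C_{−1} = IV.
C[0]: P[0] ⊕ 0x79 = 0x33; E(K, 0x33) = 0x28.
C[1]: P[1] ⊕ 0x28 = 0x37; E(K, 0x37) = 0x2C.
C[2]: P[2] ⊕ 0x2C = 0x95; E(K, 0x95) = 0x8A.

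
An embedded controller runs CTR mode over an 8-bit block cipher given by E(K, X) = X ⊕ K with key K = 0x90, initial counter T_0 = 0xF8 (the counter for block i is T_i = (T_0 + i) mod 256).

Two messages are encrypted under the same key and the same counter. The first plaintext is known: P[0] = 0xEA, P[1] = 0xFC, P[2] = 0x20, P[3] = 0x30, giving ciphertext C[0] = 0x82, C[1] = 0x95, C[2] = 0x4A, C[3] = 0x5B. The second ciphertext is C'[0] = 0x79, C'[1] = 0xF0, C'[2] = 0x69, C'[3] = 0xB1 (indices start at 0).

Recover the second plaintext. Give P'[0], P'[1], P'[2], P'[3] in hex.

P'[0] = 0x11, P'[1] = 0x99, P'[2] = 0x03, P'[3] = 0xDA

In CTR with a reused counter, both messages share the same keystream S_i, so C_i ⊕ C'_i = P_i ⊕ P'_i and thus P'_i = P_i ⊕ C_i ⊕ C'_i.
P'[0]: 0xEA ⊕ 0x82 ⊕ 0x79 = 0x11.
P'[1]: 0xFC ⊕ 0x95 ⊕ 0xF0 = 0x99.
P'[2]: 0x20 ⊕ 0x4A ⊕ 0x69 = 0x03.
P'[3]: 0x30 ⊕ 0x5B ⊕ 0xB1 = 0xDA.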